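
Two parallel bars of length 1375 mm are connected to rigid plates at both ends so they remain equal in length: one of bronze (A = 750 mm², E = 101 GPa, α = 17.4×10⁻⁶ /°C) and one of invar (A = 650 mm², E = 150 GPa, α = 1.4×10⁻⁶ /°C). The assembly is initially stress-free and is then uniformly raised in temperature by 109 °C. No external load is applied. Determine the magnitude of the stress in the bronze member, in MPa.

Both members must finish at the same length. With the larger α, the bronze tends to over-expand; the plates restrain it, putting the bronze in compression and the invar in tension. With no external load the two internal forces are equal and opposite, magnitude P.
Equating the net (thermal + elastic) strains gives |α₁ − α₂|·ΔT = P·[1/(A₁E₁) + 1/(A₂E₂)].
|α₁ − α₂|·ΔT = 16×10⁻⁶ × 109 = 0.001744.
1/(A₁E₁) + 1/(A₂E₂) = 1/(750×101×10³) + 1/(650×150×10³) = 2.346×10⁻⁸ N⁻¹.
So P = 0.001744 / 2.346×10⁻⁸ = 74.35 kN.
σ_{bronze} = P/A₁ = 74350/750 = 99.13 MPa, compressive.

σ ≈ 99.1 MPa (compressive)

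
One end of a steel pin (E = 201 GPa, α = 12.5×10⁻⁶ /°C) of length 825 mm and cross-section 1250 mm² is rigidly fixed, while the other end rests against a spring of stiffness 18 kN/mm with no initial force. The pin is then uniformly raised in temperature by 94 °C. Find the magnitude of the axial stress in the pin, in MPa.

If the spring were absent the pin would lengthen by αΔT L = 12.5×10⁻⁶ × 94 × 825 = 0.9694 mm.
With a force P in the spring, the elastic change of the pin is PL/(AE) and that of the spring is P/k; compatibility requires their sum to equal δ_free.
P [ L/(AE) + 1/k ] = δ_free → P [ 825/(1250×201×10³) + 1/(18×10³) ] = 0.9694.
P = 0.9694 / 5.884×10⁻⁵ = 16480 N.
σ = P/A = 16480/1250 = 13.18 MPa.

σ ≈ 13.2 MPa (compressive)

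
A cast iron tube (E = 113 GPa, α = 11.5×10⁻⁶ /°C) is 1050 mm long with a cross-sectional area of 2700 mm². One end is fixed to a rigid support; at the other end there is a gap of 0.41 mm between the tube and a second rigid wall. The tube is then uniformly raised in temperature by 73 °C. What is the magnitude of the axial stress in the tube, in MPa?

Unrestrained expansion: δ_free = αΔT L = 11.5×10⁻⁶ × 73 × 1050 = 0.8815 mm.
After closing the 0.41 mm clearance, 0.8815 − 0.41 = 0.4715 mm of expansion remains to be suppressed by the wall.
Compatibility: PL/(AE) = 0.4715 mm, so σ = P/A = E × (0.4715/1050) = 50.74 MPa.

σ ≈ 50.7 MPa (compressive)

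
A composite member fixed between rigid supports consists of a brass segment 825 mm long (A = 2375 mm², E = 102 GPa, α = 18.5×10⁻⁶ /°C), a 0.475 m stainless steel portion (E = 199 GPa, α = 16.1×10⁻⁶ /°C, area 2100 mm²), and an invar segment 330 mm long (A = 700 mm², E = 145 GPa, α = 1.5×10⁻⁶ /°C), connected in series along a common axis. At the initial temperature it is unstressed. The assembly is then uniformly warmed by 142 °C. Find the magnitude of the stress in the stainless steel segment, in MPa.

Free thermal expansion of the whole bar: Σ αᵢΔT Lᵢ = 18.5×10⁻⁶×142×825 + 16.1×10⁻⁶×142×475 + 1.5×10⁻⁶×142×330 = 3.324 mm.
The rigid supports impose zero overall length change; the single axial force P common to all segments must satisfy P Σ Lᵢ/(AᵢEᵢ) = δ_free.
Σ Lᵢ/(AᵢEᵢ) = 825/(2375×102×10³) + 475/(2100×199×10³) + 330/(700×145×10³) = 7.793×10⁻⁶ mm/N.
Hence P = δ_free / Σ(L/AE) = 3.324/7.793×10⁻⁶ = 426.4 kN (compressive).
σ_{stainless steel} = P / A = 426400 / 2100 = 203.1 MPa.

σ ≈ 203 MPa (compressive)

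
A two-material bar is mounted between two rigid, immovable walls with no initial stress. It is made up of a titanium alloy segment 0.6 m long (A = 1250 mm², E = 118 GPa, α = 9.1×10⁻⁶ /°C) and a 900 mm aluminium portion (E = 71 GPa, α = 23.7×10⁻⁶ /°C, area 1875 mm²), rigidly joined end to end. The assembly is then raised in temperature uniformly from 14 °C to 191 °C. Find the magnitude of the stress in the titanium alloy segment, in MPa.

Free thermal expansion of the whole bar: Σ αᵢΔT Lᵢ = 9.1×10⁻⁶×177×600 + 23.7×10⁻⁶×177×900 = 4.742 mm.
The rigid supports impose zero overall length change; the single axial force P common to all segments must satisfy P Σ Lᵢ/(AᵢEᵢ) = δ_free.
Σ Lᵢ/(AᵢEᵢ) = 600/(1250×118×10³) + 900/(1875×71×10³) = 1.083×10⁻⁵ mm/N.
Hence P = δ_free / Σ(L/AE) = 4.742/1.083×10⁻⁵ = 437.9 kN (compressive).
σ_{titanium alloy} = P / A = 437900 / 1250 = 350.3 MPa.

σ ≈ 350 MPa (compressive)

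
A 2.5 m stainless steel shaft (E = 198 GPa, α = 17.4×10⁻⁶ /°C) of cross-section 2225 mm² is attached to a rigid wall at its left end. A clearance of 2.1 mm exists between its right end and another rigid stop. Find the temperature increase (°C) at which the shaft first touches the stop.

ΔT ≈ 48.3 °C

The gap closes when αΔT L = 2.1 mm, since the shaft is still unstressed at that instant.
So ΔT = g/(αL) = 2.1/(17.4×10⁻⁶ × 2500) = 48.28 °C.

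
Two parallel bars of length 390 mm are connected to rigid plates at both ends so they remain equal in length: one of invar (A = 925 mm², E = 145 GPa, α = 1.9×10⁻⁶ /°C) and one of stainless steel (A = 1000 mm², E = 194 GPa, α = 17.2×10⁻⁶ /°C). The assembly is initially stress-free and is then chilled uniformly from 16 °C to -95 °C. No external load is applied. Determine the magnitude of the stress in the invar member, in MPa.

Equilibrium of a rigid end plate with no external load gives equal and opposite internal forces ±P in the two members. Since α_{stainless steel} > α_{invar}, cooling drives the stainless steel into tension and the invar into compression.
Setting the final lengths equal and cancelling L: (α₁ − α₂)ΔT = P/(A₁E₁) + P/(A₂E₂).
|α₁ − α₂|·ΔT = 15.3×10⁻⁶ × 111 = 0.001698.
1/(A₁E₁) + 1/(A₂E₂) = 1/(925×145×10³) + 1/(1000×194×10³) = 1.261×10⁻⁸ N⁻¹.
P = 0.001698 / 1.261×10⁻⁸ = 134700 N = 134.7 kN.
σ_{invar} = P/A₁ = 134700/925 = 145.6 MPa, compressive.

σ ≈ 146 MPa (compressive)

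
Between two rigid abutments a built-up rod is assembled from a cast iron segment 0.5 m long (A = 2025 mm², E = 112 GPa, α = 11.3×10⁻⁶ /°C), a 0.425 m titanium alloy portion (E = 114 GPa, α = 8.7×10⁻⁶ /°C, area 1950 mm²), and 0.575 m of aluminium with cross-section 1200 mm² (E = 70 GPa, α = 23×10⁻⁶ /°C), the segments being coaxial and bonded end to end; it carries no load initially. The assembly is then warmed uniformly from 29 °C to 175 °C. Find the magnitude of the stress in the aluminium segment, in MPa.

σ ≈ 251 MPa (compressive)

Free thermal expansion of the whole bar: Σ αᵢΔT Lᵢ = 11.3×10⁻⁶×146×500 + 8.7×10⁻⁶×146×425 + 23×10⁻⁶×146×575 = 3.296 mm.
The walls prevent any net length change, so an axial force P (same in every segment) develops. Compatibility: P · Σ Lᵢ/(AᵢEᵢ) = δ_free.
Σ Lᵢ/(AᵢEᵢ) = 500/(2025×112×10³) + 425/(1950×114×10³) + 575/(1200×70×10³) = 1.096×10⁻⁵ mm/N.
P = 3.296 / 1.096×10⁻⁵ = 300600 N = 300.6 kN, compressive.
σ_{aluminium} = P / A = 300600 / 1200 = 250.5 MPa.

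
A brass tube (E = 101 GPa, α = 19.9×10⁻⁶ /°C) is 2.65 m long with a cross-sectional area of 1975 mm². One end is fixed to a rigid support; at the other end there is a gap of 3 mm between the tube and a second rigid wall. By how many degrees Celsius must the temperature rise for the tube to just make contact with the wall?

ΔT ≈ 56.9 °C

Contact occurs when the free expansion equals the gap: αΔT L = 3 mm.
So ΔT = g/(αL) = 3/(19.9×10⁻⁶ × 2650) = 56.89 °C.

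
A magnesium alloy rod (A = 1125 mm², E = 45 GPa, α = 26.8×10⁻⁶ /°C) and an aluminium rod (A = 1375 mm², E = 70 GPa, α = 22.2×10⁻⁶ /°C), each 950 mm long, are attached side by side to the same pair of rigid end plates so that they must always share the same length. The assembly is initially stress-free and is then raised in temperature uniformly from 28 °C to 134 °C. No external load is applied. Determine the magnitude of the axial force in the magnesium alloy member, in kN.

Both members must finish at the same length. With the larger α, the magnesium alloy tends to over-expand; the plates restrain it, putting the magnesium alloy in compression and the aluminium in tension. With no external load the two internal forces are equal and opposite, magnitude P.
Equating the net (thermal + elastic) strains gives |α₁ − α₂|·ΔT = P·[1/(A₁E₁) + 1/(A₂E₂)].
|α₁ − α₂|·ΔT = 4.6×10⁻⁶ × 106 = 0.0004876.
1/(A₁E₁) + 1/(A₂E₂) = 1/(1125×45×10³) + 1/(1375×70×10³) = 3.014×10⁻⁸ N⁻¹.
P = 0.0004876 / 3.014×10⁻⁸ = 16180 N = 16.18 kN.

P ≈ 16.2 kN (compressive in the magnesium alloy)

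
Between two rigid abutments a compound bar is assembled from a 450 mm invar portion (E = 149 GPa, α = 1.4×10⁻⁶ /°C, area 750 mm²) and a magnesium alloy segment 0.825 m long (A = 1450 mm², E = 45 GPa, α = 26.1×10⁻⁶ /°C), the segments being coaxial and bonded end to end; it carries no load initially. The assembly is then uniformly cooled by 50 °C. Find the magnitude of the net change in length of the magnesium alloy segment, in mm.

If the supports were absent, the total length change would be Σ αᵢΔT Lᵢ = 1.4×10⁻⁶×50×450 + 26.1×10⁻⁶×50×825 = 1.108 mm.
The rigid supports impose zero overall length change; the single axial force P common to all segments must satisfy P Σ Lᵢ/(AᵢEᵢ) = δ_free.
Σ Lᵢ/(AᵢEᵢ) = 450/(750×149×10³) + 825/(1450×45×10³) = 1.667×10⁻⁵ mm/N.
So P = 1.108 / 1.667×10⁻⁵ = 66.47 kN, tensile.
For the magnesium alloy segment, free thermal change = 26.1×10⁻⁶×50×825 = 1.077 mm and elastic change from P = 66470×825/(1450×45×10³) = 0.8405 mm; these oppose, so the net change is 0.236 mm (segment shortens).

|ΔL| ≈ 0.236 mm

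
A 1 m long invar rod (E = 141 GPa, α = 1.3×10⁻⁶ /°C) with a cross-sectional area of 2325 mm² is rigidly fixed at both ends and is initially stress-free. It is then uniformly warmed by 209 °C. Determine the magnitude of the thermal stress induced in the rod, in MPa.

The supports are rigid, so the total axial strain is zero. The restrained thermal strain is ε = αΔT = 1.3×10⁻⁶ × 209 = 271.7×10⁻⁶.
The stress required to suppress this strain is σ = Eε = 141×10³ × 271.7×10⁻⁶ = 38.31 MPa, compressive since the rod is trying to expand.

σ ≈ 38.3 MPa (compressive)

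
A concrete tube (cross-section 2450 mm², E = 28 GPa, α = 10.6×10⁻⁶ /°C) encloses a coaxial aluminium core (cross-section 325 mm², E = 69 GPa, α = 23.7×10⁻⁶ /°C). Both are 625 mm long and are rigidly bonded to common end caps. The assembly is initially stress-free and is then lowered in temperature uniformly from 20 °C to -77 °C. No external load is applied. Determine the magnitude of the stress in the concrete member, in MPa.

Equilibrium of a rigid end plate with no external load gives equal and opposite internal forces ±P in the two members. Since α_{aluminium} > α_{concrete}, cooling drives the aluminium into tension and the concrete into compression.
Compatibility of the two members (thermal + elastic change equal): (α₁ − α₂)ΔT = P·[1/(A₁E₁) + 1/(A₂E₂)].
|α₁ − α₂|·ΔT = 13.1×10⁻⁶ × 97 = 0.001271.
1/(A₁E₁) + 1/(A₂E₂) = 1/(2450×28×10³) + 1/(325×69×10³) = 5.917×10⁻⁸ N⁻¹.
P = 0.001271 / 5.917×10⁻⁸ = 21480 N = 21.48 kN.
σ_{concrete} = P/A₁ = 21480/2450 = 8.765 MPa, compressive.

σ ≈ 8.77 MPa (compressive)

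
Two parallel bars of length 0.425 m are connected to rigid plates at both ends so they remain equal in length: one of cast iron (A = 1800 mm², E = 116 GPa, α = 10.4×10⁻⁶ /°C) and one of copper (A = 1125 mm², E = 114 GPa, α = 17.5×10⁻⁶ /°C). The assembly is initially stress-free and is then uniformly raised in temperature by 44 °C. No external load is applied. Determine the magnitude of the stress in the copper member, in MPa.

Equilibrium of a rigid end plate with no external load gives equal and opposite internal forces ±P in the two members. Since α_{copper} > α_{cast iron}, heating drives the copper into compression and the cast iron into tension.
Setting the final lengths equal and cancelling L: (α₁ − α₂)ΔT = P/(A₁E₁) + P/(A₂E₂).
|α₁ − α₂|·ΔT = 7.1×10⁻⁶ × 44 = 0.0003124.
1/(A₁E₁) + 1/(A₂E₂) = 1/(1800×116×10³) + 1/(1125×114×10³) = 1.259×10⁻⁸ N⁻¹.
P = 0.0003124 / 1.259×10⁻⁸ = 24820 N = 24.82 kN.
σ_{copper} = P/A₂ = 24820/1125 = 22.06 MPa, compressive.

σ ≈ 22.1 MPa (compressive)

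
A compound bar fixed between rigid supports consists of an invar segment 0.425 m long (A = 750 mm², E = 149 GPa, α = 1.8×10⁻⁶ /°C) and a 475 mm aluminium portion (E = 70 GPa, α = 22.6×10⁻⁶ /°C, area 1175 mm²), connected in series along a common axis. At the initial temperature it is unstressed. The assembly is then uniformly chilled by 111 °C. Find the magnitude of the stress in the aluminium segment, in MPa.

σ ≈ 113 MPa (tensile)

If the supports were absent, the total length change would be Σ αᵢΔT Lᵢ = 1.8×10⁻⁶×111×425 + 22.6×10⁻⁶×111×475 = 1.277 mm.
Since the ends are fixed, an axial force P builds up, equal in every segment, with P · Σ Lᵢ/(AᵢEᵢ) = δ_free.
Σ Lᵢ/(AᵢEᵢ) = 425/(750×149×10³) + 475/(1175×70×10³) = 9.578×10⁻⁶ mm/N.
P = 1.277 / 9.578×10⁻⁶ = 133300 N = 133.3 kN, tensile.
σ_{aluminium} = P / A = 133300 / 1175 = 113.4 MPa.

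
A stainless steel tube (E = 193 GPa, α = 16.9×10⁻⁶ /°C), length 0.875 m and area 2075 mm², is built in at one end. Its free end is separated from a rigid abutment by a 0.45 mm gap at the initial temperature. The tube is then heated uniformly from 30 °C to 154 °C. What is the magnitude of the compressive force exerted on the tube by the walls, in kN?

Free thermal elongation = αΔT L = 16.9×10⁻⁶ × 124 × 875 = 1.834 mm.
After closing the 0.45 mm clearance, 1.834 − 0.45 = 1.384 mm of expansion remains to be suppressed by the wall.
That suppressed elongation corresponds to σ = E·Δ/L = 193×10³ × 1.384/875 = 305.2 MPa.
P = σA = 305.2 × 2075 = 633.3 kN.

P ≈ 633 kN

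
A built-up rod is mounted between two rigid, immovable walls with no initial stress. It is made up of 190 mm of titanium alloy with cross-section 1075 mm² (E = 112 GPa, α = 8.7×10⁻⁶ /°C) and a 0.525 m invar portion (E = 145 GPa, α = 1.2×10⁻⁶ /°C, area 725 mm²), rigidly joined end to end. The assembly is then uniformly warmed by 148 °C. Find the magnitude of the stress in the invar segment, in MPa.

With the walls removed the bar would change length by δ_free = Σ αᵢΔT Lᵢ = 8.7×10⁻⁶×148×190 + 1.2×10⁻⁶×148×525 = 0.3379 mm.
The rigid supports impose zero overall length change; the single axial force P common to all segments must satisfy P Σ Lᵢ/(AᵢEᵢ) = δ_free.
Σ Lᵢ/(AᵢEᵢ) = 190/(1075×112×10³) + 525/(725×145×10³) = 6.572×10⁻⁶ mm/N.
P = 0.3379 / 6.572×10⁻⁶ = 51410 N = 51.41 kN, compressive.
σ_{invar} = P / A = 51410 / 725 = 70.91 MPa.

σ ≈ 70.9 MPa (compressive)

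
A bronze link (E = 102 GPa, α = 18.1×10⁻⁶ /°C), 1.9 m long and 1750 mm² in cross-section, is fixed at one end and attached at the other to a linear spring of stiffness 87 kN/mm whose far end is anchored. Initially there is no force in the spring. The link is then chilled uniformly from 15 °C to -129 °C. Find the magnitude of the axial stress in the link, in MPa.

Free thermal contraction: δ_free = αΔT L = 18.1×10⁻⁶ × 144 × 1900 = 4.952 mm.
With a force P in the spring, the elastic change of the link is PL/(AE) and that of the spring is P/k; compatibility requires their sum to equal δ_free.
P [ L/(AE) + 1/k ] = δ_free → P [ 1900/(1750×102×10³) + 1/(87×10³) ] = 4.952.
P = 4.952 / 2.214×10⁻⁵ = 223700 N.
σ = P/A = 223700/1750 = 127.8 MPa.

σ ≈ 128 MPa (tensile)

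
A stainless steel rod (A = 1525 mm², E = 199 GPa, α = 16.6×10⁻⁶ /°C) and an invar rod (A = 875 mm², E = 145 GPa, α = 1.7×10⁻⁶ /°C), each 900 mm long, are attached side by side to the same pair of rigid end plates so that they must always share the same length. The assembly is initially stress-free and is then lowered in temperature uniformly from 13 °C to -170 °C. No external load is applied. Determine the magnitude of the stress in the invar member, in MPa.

Both members must finish at the same length. With the larger α, the stainless steel tends to over-contract; the plates restrain it, putting the stainless steel in tension and the invar in compression. With no external load the two internal forces are equal and opposite, magnitude P.
Setting the final lengths equal and cancelling L: (α₁ − α₂)ΔT = P/(A₁E₁) + P/(A₂E₂).
|α₁ − α₂|·ΔT = 14.9×10⁻⁶ × 183 = 0.002727.
1/(A₁E₁) + 1/(A₂E₂) = 1/(1525×199×10³) + 1/(875×145×10³) = 1.118×10⁻⁸ N⁻¹.
So P = 0.002727 / 1.118×10⁻⁸ = 244 kN.
σ_{invar} = P/A₂ = 244000/875 = 278.8 MPa, compressive.

σ ≈ 279 MPa (compressive)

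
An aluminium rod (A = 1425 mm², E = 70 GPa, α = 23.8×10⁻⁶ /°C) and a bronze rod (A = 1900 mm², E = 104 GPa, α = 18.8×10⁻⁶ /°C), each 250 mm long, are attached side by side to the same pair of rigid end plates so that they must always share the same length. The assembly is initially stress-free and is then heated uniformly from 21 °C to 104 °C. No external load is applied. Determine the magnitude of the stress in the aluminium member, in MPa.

σ ≈ 19.3 MPa (compressive)

Both members must finish at the same length. With the larger α, the aluminium tends to over-expand; the plates restrain it, putting the aluminium in compression and the bronze in tension. With no external load the two internal forces are equal and opposite, magnitude P.
Setting the final lengths equal and cancelling L: (α₁ − α₂)ΔT = P/(A₁E₁) + P/(A₂E₂).
|α₁ − α₂|·ΔT = 5×10⁻⁶ × 83 = 0.000415.
1/(A₁E₁) + 1/(A₂E₂) = 1/(1425×70×10³) + 1/(1900×104×10³) = 1.509×10⁻⁸ N⁻¹.
P = 0.000415 / 1.509×10⁻⁸ = 27510 N = 27.51 kN.
σ_{aluminium} = P/A₁ = 27510/1425 = 19.3 MPa, compressive.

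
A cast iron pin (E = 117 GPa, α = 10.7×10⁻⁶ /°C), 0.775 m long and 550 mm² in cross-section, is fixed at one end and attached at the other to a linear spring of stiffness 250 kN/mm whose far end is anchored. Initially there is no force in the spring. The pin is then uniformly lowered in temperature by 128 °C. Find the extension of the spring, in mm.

Free thermal contraction: δ_free = αΔT L = 10.7×10⁻⁶ × 128 × 775 = 1.061 mm.
Let P be the tensile force in the spring. The pin extends elastically by PL/(AE) and the spring stretches by P/k; together these equal δ_free.
P [ L/(AE) + 1/k ] = δ_free → P [ 775/(550×117×10³) + 1/(250×10³) ] = 1.061.
P = 1.061 / 1.604×10⁻⁵ = 66160 N.
Spring extension = P/k = 66160/(250×10³) = 0.2646 mm.

δ ≈ 0.265 mm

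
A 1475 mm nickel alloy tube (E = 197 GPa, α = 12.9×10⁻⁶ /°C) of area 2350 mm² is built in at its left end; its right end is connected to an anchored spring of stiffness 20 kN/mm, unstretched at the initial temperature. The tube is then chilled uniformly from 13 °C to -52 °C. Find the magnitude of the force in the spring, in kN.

If the spring were absent the tube would shorten by αΔT L = 12.9×10⁻⁶ × 65 × 1475 = 1.237 mm.
With a force P in the spring, the elastic change of the tube is PL/(AE) and that of the spring is P/k; compatibility requires their sum to equal δ_free.
So P = δ_free / [L/(AE) + 1/k] = 1.237 / [ 1475/(2350×197×10³) + 1/(20×10³) ].
P = 1.237 / 5.319×10⁻⁵ = 23250 N.

P ≈ 23.3 kN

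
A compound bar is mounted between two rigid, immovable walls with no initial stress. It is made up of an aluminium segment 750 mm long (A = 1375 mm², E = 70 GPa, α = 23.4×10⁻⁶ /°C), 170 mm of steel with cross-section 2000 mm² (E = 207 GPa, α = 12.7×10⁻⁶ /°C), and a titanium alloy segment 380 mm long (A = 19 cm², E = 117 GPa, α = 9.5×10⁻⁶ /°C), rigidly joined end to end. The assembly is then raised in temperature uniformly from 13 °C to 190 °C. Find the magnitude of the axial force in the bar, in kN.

If the supports were absent, the total length change would be Σ αᵢΔT Lᵢ = 23.4×10⁻⁶×177×750 + 12.7×10⁻⁶×177×170 + 9.5×10⁻⁶×177×380 = 4.127 mm.
The walls prevent any net length change, so an axial force P (same in every segment) develops. Compatibility: P · Σ Lᵢ/(AᵢEᵢ) = δ_free.
Σ Lᵢ/(AᵢEᵢ) = 750/(1375×70×10³) + 170/(2000×207×10³) + 380/(1900×117×10³) = 9.912×10⁻⁶ mm/N.
P = 4.127 / 9.912×10⁻⁶ = 416400 N = 416.4 kN, compressive.

P ≈ 416 kN (compressive)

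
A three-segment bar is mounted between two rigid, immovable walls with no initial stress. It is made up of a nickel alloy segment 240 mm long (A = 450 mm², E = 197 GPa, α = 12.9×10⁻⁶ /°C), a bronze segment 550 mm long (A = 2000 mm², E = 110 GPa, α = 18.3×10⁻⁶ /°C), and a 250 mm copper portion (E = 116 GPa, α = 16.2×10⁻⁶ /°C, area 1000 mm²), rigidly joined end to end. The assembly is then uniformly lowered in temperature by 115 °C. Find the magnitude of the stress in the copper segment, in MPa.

σ ≈ 269 MPa (tensile)

Free thermal contraction of the whole bar: Σ αᵢΔT Lᵢ = 12.9×10⁻⁶×115×240 + 18.3×10⁻⁶×115×550 + 16.2×10⁻⁶×115×250 = 1.979 mm.
Since the ends are fixed, an axial force P builds up, equal in every segment, with P · Σ Lᵢ/(AᵢEᵢ) = δ_free.
The series flexibility is Σ Lᵢ/(AᵢEᵢ) = 240/(450×197×10³) + 550/(2000×110×10³) + 250/(1000×116×10³) = 7.362×10⁻⁶ mm/N.
Hence P = δ_free / Σ(L/AE) = 1.979/7.362×10⁻⁶ = 268.8 kN (tensile).
σ_{copper} = P / A = 268800 / 1000 = 268.8 MPa.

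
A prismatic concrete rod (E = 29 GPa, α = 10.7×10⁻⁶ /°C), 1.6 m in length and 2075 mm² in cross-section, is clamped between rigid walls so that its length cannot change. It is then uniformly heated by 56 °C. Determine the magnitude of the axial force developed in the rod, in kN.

P ≈ 36.1 kN (compressive)

Full restraint means ε = 0, so the stress is σ = EαΔT = 29×10³ × 10.7×10⁻⁶ × 56 = 17.38 MPa.
P = AEαΔT = 2075 × 29×10³ × 10.7×10⁻⁶ × 56 = 36.06 kN (compressive).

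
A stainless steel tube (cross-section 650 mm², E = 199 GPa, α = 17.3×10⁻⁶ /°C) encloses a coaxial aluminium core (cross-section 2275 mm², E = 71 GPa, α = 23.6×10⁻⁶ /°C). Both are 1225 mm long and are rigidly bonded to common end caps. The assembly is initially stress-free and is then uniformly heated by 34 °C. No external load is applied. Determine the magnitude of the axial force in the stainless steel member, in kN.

Both members must finish at the same length. With the larger α, the aluminium tends to over-expand; the plates restrain it, putting the aluminium in compression and the stainless steel in tension. With no external load the two internal forces are equal and opposite, magnitude P.
Compatibility of the two members (thermal + elastic change equal): (α₁ − α₂)ΔT = P·[1/(A₁E₁) + 1/(A₂E₂)].
|α₁ − α₂|·ΔT = 6.3×10⁻⁶ × 34 = 0.0002142.
1/(A₁E₁) + 1/(A₂E₂) = 1/(650×199×10³) + 1/(2275×71×10³) = 1.392×10⁻⁸ N⁻¹.
So P = 0.0002142 / 1.392×10⁻⁸ = 15.39 kN.

P ≈ 15.4 kN (tensile in the stainless steel)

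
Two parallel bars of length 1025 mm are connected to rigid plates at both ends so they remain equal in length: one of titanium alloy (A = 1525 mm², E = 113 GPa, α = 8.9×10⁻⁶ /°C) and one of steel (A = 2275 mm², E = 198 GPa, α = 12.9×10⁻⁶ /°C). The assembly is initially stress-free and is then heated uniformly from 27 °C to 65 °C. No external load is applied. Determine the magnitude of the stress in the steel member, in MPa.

The steel has the larger α, so on heating it would change length more than the titanium alloy if both were free. The rigid plates force a common final length, so the steel is put into compression and the titanium alloy into tension, with equal and opposite forces P (no external load).
Setting the final lengths equal and cancelling L: (α₁ − α₂)ΔT = P/(A₁E₁) + P/(A₂E₂).
|α₁ − α₂|·ΔT = 4×10⁻⁶ × 38 = 0.000152.
1/(A₁E₁) + 1/(A₂E₂) = 1/(1525×113×10³) + 1/(2275×198×10³) = 8.023×10⁻⁹ N⁻¹.
P = 0.000152 / 8.023×10⁻⁹ = 18950 N = 18.95 kN.
σ_{steel} = P/A₂ = 18950/2275 = 8.328 MPa, compressive.

σ ≈ 8.33 MPa (compressive)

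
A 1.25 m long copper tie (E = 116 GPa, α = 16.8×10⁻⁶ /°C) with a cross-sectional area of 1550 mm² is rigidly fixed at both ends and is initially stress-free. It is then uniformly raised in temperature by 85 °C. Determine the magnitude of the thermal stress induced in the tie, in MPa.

Because both ends are immovable the net strain is zero, and the suppressed thermal strain is αΔT = 16.8×10⁻⁶ × 85 = 1428×10⁻⁶.
σ = EαΔT = 116×10³ × 16.8×10⁻⁶ × 85 = 165.6 MPa (compressive; the tie is trying to expand).

σ ≈ 166 MPa (compressive)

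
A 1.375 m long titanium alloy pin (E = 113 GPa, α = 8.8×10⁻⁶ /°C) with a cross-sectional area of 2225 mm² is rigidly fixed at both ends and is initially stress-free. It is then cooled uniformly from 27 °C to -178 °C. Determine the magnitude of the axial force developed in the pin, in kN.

The ends cannot move, so σ = EαΔT = 113×10³ × 8.8×10⁻⁶ × 205 = 203.9 MPa.
Then P = σA = 203.9 × 2225 mm² = 453.6 kN, tensile.

P ≈ 454 kN (tensile)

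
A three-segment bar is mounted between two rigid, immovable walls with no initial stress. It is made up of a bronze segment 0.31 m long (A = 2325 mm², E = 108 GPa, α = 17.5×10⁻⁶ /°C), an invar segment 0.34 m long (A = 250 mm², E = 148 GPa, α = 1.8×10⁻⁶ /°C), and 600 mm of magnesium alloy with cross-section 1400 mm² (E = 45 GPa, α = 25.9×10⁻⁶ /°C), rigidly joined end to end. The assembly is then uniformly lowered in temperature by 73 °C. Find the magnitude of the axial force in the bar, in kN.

P ≈ 79 kN (tensile)

Free thermal contraction of the whole bar: Σ αᵢΔT Lᵢ = 17.5×10⁻⁶×73×310 + 1.8×10⁻⁶×73×340 + 25.9×10⁻⁶×73×600 = 1.575 mm.
Since the ends are fixed, an axial force P builds up, equal in every segment, with P · Σ Lᵢ/(AᵢEᵢ) = δ_free.
The series flexibility is Σ Lᵢ/(AᵢEᵢ) = 310/(2325×108×10³) + 340/(250×148×10³) + 600/(1400×45×10³) = 1.995×10⁻⁵ mm/N.
Hence P = δ_free / Σ(L/AE) = 1.575/1.995×10⁻⁵ = 78.96 kN (tensile).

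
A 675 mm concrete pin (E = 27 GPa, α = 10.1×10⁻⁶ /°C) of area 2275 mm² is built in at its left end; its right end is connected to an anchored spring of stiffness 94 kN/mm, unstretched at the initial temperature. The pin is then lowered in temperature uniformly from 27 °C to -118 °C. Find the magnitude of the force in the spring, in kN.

Free thermal contraction: δ_free = αΔT L = 10.1×10⁻⁶ × 145 × 675 = 0.9885 mm.
With a force P in the spring, the elastic change of the pin is PL/(AE) and that of the spring is P/k; compatibility requires their sum to equal δ_free.
So P = δ_free / [L/(AE) + 1/k] = 0.9885 / [ 675/(2275×27×10³) + 1/(94×10³) ].
P = 0.9885 / 2.163×10⁻⁵ = 45710 N.

P ≈ 45.7 kN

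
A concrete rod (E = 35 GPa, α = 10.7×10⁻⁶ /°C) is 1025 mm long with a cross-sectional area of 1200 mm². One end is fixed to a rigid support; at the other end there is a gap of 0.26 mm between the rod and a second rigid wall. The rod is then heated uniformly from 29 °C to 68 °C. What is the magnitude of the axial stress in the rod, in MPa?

σ ≈ 5.73 MPa (compressive)

If the wall were absent the rod would grow by αΔT L = 10.7×10⁻⁶ × 39 × 1025 = 0.4277 mm.
The gap closes (δ_free > 0.26 mm) and the wall then resists a further 0.4277 − 0.26 = 0.1677 mm of expansion.
Compatibility: PL/(AE) = 0.1677 mm, so σ = P/A = E × (0.1677/1025) = 5.727 MPa.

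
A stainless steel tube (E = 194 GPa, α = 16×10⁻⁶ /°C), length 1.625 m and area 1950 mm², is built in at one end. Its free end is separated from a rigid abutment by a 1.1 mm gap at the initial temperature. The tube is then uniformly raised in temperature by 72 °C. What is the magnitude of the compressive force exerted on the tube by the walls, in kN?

Unrestrained expansion: δ_free = αΔT L = 16×10⁻⁶ × 72 × 1625 = 1.872 mm.
This exceeds the 1.1 mm gap, so the wall pushes back. The portion of expansion that must be recovered elastically is δ_free − gap = 1.872 − 1.1 = 0.772 mm.
That suppressed elongation corresponds to σ = E·Δ/L = 194×10³ × 0.772/1625 = 92.16 MPa.
Force on the wall = σA = 92.16 × 1950 mm² = 179.7 kN.

P ≈ 180 kN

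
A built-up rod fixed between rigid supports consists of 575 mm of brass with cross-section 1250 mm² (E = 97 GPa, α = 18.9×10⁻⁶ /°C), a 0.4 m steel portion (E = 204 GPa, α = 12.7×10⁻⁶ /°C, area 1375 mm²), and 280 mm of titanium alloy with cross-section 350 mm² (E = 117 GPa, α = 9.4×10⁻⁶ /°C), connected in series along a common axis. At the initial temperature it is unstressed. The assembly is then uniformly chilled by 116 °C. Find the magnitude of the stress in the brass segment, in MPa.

Free thermal contraction of the whole bar: Σ αᵢΔT Lᵢ = 18.9×10⁻⁶×116×575 + 12.7×10⁻⁶×116×400 + 9.4×10⁻⁶×116×280 = 2.155 mm.
Since the ends are fixed, an axial force P builds up, equal in every segment, with P · Σ Lᵢ/(AᵢEᵢ) = δ_free.
The series flexibility is Σ Lᵢ/(AᵢEᵢ) = 575/(1250×97×10³) + 400/(1375×204×10³) + 280/(350×117×10³) = 1.301×10⁻⁵ mm/N.
Hence P = δ_free / Σ(L/AE) = 2.155/1.301×10⁻⁵ = 165.7 kN (tensile).
σ_{brass} = P / A = 165700 / 1250 = 132.6 MPa.

σ ≈ 133 MPa (tensile)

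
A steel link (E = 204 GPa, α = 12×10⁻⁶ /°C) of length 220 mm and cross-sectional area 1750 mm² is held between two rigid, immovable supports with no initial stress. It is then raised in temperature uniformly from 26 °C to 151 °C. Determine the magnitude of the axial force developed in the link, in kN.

P ≈ 536 kN (compressive)

With zero net strain, σ = E·αΔT = 204 GPa × 12×10⁻⁶ × 125 = 306 MPa.
P = AEαΔT = 1750 × 204×10³ × 12×10⁻⁶ × 125 = 535.5 kN (compressive).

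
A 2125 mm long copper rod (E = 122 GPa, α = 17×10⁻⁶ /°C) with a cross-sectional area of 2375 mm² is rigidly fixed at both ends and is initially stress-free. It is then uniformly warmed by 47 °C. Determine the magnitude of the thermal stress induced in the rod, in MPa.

σ ≈ 97.5 MPa (compressive)

Because both ends are immovable the net strain is zero, and the suppressed thermal strain is αΔT = 17×10⁻⁶ × 47 = 799×10⁻⁶.
σ = EαΔT = 122×10³ × 17×10⁻⁶ × 47 = 97.48 MPa (compressive; the rod is trying to expand).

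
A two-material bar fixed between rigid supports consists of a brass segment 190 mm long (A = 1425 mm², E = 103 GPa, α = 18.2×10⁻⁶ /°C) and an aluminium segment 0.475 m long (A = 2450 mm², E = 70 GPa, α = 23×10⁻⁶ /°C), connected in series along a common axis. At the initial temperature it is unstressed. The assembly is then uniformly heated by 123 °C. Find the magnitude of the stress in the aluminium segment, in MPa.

σ ≈ 178 MPa (compressive)

If the supports were absent, the total length change would be Σ αᵢΔT Lᵢ = 18.2×10⁻⁶×123×190 + 23×10⁻⁶×123×475 = 1.769 mm.
The rigid supports impose zero overall length change; the single axial force P common to all segments must satisfy P Σ Lᵢ/(AᵢEᵢ) = δ_free.
Σ Lᵢ/(AᵢEᵢ) = 190/(1425×103×10³) + 475/(2450×70×10³) = 4.064×10⁻⁶ mm/N.
P = 1.769 / 4.064×10⁻⁶ = 435300 N = 435.3 kN, compressive.
σ_{aluminium} = P / A = 435300 / 2450 = 177.7 MPa.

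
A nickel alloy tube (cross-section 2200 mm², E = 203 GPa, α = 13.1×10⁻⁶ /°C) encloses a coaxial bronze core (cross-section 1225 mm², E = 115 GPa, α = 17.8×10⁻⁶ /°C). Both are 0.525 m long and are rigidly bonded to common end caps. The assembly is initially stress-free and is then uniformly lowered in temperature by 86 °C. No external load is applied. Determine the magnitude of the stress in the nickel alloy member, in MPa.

σ ≈ 19.7 MPa (compressive)

Equilibrium of a rigid end plate with no external load gives equal and opposite internal forces ±P in the two members. Since α_{bronze} > α_{nickel alloy}, cooling drives the bronze into tension and the nickel alloy into compression.
Compatibility of the two members (thermal + elastic change equal): (α₁ − α₂)ΔT = P·[1/(A₁E₁) + 1/(A₂E₂)].
|α₁ − α₂|·ΔT = 4.7×10⁻⁶ × 86 = 0.0004042.
1/(A₁E₁) + 1/(A₂E₂) = 1/(2200×203×10³) + 1/(1225×115×10³) = 9.338×10⁻⁹ N⁻¹.
So P = 0.0004042 / 9.338×10⁻⁹ = 43.29 kN.
σ_{nickel alloy} = P/A₁ = 43290/2200 = 19.68 MPa, compressive.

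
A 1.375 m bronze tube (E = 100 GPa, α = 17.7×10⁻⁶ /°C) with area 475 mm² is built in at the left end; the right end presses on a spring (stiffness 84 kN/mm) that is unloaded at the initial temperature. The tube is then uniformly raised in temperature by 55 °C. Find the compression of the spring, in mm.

If the spring were absent the tube would lengthen by αΔT L = 17.7×10⁻⁶ × 55 × 1375 = 1.339 mm.
Let P be the compressive force at the spring. The tube shortens elastically by PL/(AE) and the spring compresses by P/k; together these equal δ_free.
P [ L/(AE) + 1/k ] = δ_free → P [ 1375/(475×100×10³) + 1/(84×10³) ] = 1.339.
P = 1.339 / 4.085×10⁻⁵ = 32770 N.
Spring compression = P/k = 32770/(84×10³) = 0.3901 mm.

δ ≈ 0.39 mm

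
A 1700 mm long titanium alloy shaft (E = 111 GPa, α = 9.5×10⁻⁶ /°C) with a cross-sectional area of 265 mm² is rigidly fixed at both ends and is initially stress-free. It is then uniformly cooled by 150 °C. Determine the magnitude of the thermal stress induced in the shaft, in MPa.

The supports are rigid, so the total axial strain is zero. The restrained thermal strain is ε = αΔT = 9.5×10⁻⁶ × 150 = 1425×10⁻⁶.
Hence σ = E·αΔT = 111×10³ × 1425×10⁻⁶ = 158.2 MPa, tensile.

σ ≈ 158 MPa (tensile)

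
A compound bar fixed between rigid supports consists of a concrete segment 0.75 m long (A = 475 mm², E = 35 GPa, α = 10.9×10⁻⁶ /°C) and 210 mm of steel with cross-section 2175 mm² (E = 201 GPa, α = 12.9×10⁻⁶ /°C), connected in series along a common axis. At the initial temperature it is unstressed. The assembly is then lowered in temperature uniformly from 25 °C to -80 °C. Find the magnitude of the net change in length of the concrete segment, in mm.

With the walls removed the bar would change length by δ_free = Σ αᵢΔT Lᵢ = 10.9×10⁻⁶×105×750 + 12.9×10⁻⁶×105×210 = 1.143 mm.
Since the ends are fixed, an axial force P builds up, equal in every segment, with P · Σ Lᵢ/(AᵢEᵢ) = δ_free.
Σ Lᵢ/(AᵢEᵢ) = 750/(475×35×10³) + 210/(2175×201×10³) = 4.559×10⁻⁵ mm/N.
Hence P = δ_free / Σ(L/AE) = 1.143/4.559×10⁻⁵ = 25.07 kN (tensile).
For the concrete segment, free thermal change = 10.9×10⁻⁶×105×750 = 0.8584 mm and elastic change from P = 25070×750/(475×35×10³) = 1.131 mm; these oppose, so the net change is 0.272 mm (segment lengthens).

|ΔL| ≈ 0.272 mm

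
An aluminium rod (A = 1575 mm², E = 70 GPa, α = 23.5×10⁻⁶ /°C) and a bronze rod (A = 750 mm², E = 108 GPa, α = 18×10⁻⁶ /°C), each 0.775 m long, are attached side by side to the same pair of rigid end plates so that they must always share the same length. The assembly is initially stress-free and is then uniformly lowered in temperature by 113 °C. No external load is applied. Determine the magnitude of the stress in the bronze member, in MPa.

σ ≈ 38.7 MPa (compressive)

Equilibrium of a rigid end plate with no external load gives equal and opposite internal forces ±P in the two members. Since α_{aluminium} > α_{bronze}, cooling drives the aluminium into tension and the bronze into compression.
Setting the final lengths equal and cancelling L: (α₁ − α₂)ΔT = P/(A₁E₁) + P/(A₂E₂).
|α₁ − α₂|·ΔT = 5.5×10⁻⁶ × 113 = 0.0006215.
1/(A₁E₁) + 1/(A₂E₂) = 1/(1575×70×10³) + 1/(750×108×10³) = 2.142×10⁻⁸ N⁻¹.
So P = 0.0006215 / 2.142×10⁻⁸ = 29.02 kN.
σ_{bronze} = P/A₂ = 29020/750 = 38.69 MPa, compressive.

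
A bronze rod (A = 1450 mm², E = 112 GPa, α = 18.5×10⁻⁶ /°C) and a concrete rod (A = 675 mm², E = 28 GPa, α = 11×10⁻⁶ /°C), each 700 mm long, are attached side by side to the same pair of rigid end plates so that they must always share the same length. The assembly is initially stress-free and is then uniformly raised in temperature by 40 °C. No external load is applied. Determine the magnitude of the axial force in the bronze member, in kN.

P ≈ 5.08 kN (compressive in the bronze)

The bronze has the larger α, so on heating it would change length more than the concrete if both were free. The rigid plates force a common final length, so the bronze is put into compression and the concrete into tension, with equal and opposite forces P (no external load).
Equating the net (thermal + elastic) strains gives |α₁ − α₂|·ΔT = P·[1/(A₁E₁) + 1/(A₂E₂)].
|α₁ − α₂|·ΔT = 7.5×10⁻⁶ × 40 = 0.0003.
1/(A₁E₁) + 1/(A₂E₂) = 1/(1450×112×10³) + 1/(675×28×10³) = 5.907×10⁻⁸ N⁻¹.
P = 0.0003 / 5.907×10⁻⁸ = 5079 N = 5.079 kN.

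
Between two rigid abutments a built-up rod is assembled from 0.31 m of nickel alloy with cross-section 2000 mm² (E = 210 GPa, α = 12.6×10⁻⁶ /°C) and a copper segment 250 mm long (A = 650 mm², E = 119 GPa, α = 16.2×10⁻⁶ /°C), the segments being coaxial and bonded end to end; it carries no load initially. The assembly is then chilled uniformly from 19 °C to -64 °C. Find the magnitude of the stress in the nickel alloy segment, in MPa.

σ ≈ 83.2 MPa (tensile)

Free thermal contraction of the whole bar: Σ αᵢΔT Lᵢ = 12.6×10⁻⁶×83×310 + 16.2×10⁻⁶×83×250 = 0.6603 mm.
The rigid supports impose zero overall length change; the single axial force P common to all segments must satisfy P Σ Lᵢ/(AᵢEᵢ) = δ_free.
Σ Lᵢ/(AᵢEᵢ) = 310/(2000×210×10³) + 250/(650×119×10³) = 3.97×10⁻⁶ mm/N.
So P = 0.6603 / 3.97×10⁻⁶ = 166.3 kN, tensile.
σ_{nickel alloy} = P / A = 166300 / 2000 = 83.16 MPa.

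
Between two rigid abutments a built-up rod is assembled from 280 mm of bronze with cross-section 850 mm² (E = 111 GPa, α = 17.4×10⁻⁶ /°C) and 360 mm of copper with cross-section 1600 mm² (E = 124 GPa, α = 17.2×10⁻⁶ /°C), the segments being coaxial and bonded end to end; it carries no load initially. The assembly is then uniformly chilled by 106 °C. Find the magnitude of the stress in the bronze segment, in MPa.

σ ≈ 289 MPa (tensile)

If the supports were absent, the total length change would be Σ αᵢΔT Lᵢ = 17.4×10⁻⁶×106×280 + 17.2×10⁻⁶×106×360 = 1.173 mm.
Since the ends are fixed, an axial force P builds up, equal in every segment, with P · Σ Lᵢ/(AᵢEᵢ) = δ_free.
Σ Lᵢ/(AᵢEᵢ) = 280/(850×111×10³) + 360/(1600×124×10³) = 4.782×10⁻⁶ mm/N.
Hence P = δ_free / Σ(L/AE) = 1.173/4.782×10⁻⁶ = 245.2 kN (tensile).
σ_{bronze} = P / A = 245200 / 850 = 288.5 MPa.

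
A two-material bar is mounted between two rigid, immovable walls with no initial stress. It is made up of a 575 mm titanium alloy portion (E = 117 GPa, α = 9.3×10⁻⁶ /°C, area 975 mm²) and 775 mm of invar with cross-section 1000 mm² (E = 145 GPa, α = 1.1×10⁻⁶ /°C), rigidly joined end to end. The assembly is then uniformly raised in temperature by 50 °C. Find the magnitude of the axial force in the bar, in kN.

P ≈ 29.8 kN (compressive)

If the supports were absent, the total length change would be Σ αᵢΔT Lᵢ = 9.3×10⁻⁶×50×575 + 1.1×10⁻⁶×50×775 = 0.31 mm.
Since the ends are fixed, an axial force P builds up, equal in every segment, with P · Σ Lᵢ/(AᵢEᵢ) = δ_free.
Σ Lᵢ/(AᵢEᵢ) = 575/(975×117×10³) + 775/(1000×145×10³) = 1.039×10⁻⁵ mm/N.
Hence P = δ_free / Σ(L/AE) = 0.31/1.039×10⁻⁵ = 29.85 kN (compressive).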